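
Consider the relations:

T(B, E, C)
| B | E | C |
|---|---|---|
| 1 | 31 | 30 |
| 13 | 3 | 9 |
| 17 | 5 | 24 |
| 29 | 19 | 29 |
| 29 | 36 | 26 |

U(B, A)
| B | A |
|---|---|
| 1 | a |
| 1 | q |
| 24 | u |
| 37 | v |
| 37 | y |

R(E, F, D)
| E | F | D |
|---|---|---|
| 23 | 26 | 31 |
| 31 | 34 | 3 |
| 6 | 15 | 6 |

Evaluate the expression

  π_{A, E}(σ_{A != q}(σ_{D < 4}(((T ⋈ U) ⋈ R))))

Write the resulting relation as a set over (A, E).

{(a, 31)}

T ⋈ U (natural join on B): {(1, 31, 30, a), (1, 31, 30, q)}
(T ⋈ U) ⋈ R (natural join on E): {(1, 31, 30, a, 34, 3), (1, 31, 30, q, 34, 3)}
Filtering on D < 4 leaves {(1, 31, 30, a, 34, 3), (1, 31, 30, q, 34, 3)}.
Filtering on A != q leaves {(1, 31, 30, a, 34, 3)}.
π[A, E]: project onto (A, E) → {(a, 31)}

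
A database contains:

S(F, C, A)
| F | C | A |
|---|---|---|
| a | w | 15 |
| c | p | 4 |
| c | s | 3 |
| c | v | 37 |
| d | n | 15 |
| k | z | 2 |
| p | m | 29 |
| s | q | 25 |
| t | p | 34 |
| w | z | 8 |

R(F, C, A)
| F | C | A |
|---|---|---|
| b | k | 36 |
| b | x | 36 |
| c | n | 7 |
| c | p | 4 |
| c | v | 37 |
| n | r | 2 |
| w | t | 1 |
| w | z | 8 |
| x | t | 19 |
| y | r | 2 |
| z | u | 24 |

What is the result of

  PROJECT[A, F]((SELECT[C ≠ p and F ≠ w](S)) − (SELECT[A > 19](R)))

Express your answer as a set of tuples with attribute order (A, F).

{(15, a), (15, d), (2, k), (25, s), (29, p), (3, c)}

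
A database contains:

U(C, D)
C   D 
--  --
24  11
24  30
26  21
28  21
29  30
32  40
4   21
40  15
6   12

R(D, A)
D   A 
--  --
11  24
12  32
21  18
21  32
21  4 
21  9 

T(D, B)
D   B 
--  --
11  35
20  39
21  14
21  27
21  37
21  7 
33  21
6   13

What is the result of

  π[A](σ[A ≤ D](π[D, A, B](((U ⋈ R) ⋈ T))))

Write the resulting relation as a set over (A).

Natural join on D: {(24, 11, 24), (26, 21, 18), (26, 21, 32), (26, 21, 4), (26, 21, 9), (28, 21, 18), (28, 21, 32), (28, 21, 4), (28, 21, 9), (4, 21, 18), (4, 21, 32), (4, 21, 4), (4, 21, 9), (6, 12, 32)}
Natural join on D: {(24, 11, 24, 35), (26, 21, 18, 14), (26, 21, 18, 27), (26, 21, 18, 37), (26, 21, 18, 7), (26, 21, 32, 14), (26, 21, 32, 27), (26, 21, 32, 37), (26, 21, 32, 7), (26, 21, 4, 14), (26, 21, 4, 27), (26, 21, 4, 37), (26, 21, 4, 7), (26, 21, 9, 14), (26, 21, 9, 27), (26, 21, 9, 37), (26, 21, 9, 7), (28, 21, 18, 14), (28, 21, 18, 27), (28, 21, 18, 37), (28, 21, 18, 7), (28, 21, 32, 14), (28, 21, 32, 27), (28, 21, 32, 37), (28, 21, 32, 7), (28, 21, 4, 14), (28, 21, 4, 27), (28, 21, 4, 37), (28, 21, 4, 7), (28, 21, 9, 14), (28, 21, 9, 27), (28, 21, 9, 37), (28, 21, 9, 7), (4, 21, 18, 14), (4, 21, 18, 27), (4, 21, 18, 37), (4, 21, 18, 7), (4, 21, 32, 14), (4, 21, 32, 27), (4, 21, 32, 37), (4, 21, 32, 7), (4, 21, 4, 14), (4, 21, 4, 27), (4, 21, 4, 37), (4, 21, 4, 7), (4, 21, 9, 14), (4, 21, 9, 27), (4, 21, 9, 37), (4, 21, 9, 7)}
Keep only column(s) D, A, B (32 duplicate(s) eliminated): {(11, 24, 35), (21, 18, 14), (21, 18, 27), (21, 18, 37), (21, 18, 7), (21, 32, 14), (21, 32, 27), (21, 32, 37), (21, 32, 7), (21, 4, 14), (21, 4, 27), (21, 4, 37), (21, 4, 7), (21, 9, 14), (21, 9, 27), (21, 9, 37), (21, 9, 7)}
σ[A ≤ D]: keep tuples satisfying A ≤ D → {(21, 18, 14), (21, 18, 27), (21, 18, 37), (21, 18, 7), (21, 4, 14), (21, 4, 27), (21, 4, 37), (21, 4, 7), (21, 9, 14), (21, 9, 27), (21, 9, 37), (21, 9, 7)}
Keep only column(s) A (9 duplicate(s) eliminated): {18, 4, 9}

{18, 4, 9}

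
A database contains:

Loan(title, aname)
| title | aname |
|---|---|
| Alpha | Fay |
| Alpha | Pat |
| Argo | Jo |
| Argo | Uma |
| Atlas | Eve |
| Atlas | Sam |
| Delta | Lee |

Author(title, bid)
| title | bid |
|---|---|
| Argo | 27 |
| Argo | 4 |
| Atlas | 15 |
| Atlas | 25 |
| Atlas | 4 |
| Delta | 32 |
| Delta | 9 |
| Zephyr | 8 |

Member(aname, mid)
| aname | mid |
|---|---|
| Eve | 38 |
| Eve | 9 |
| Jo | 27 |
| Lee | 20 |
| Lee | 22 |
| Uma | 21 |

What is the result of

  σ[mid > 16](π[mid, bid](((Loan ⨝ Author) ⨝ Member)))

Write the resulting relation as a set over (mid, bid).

{(20, 32), (20, 9), (21, 27), (21, 4), (22, 32), (22, 9), (27, 27), (27, 4), (38, 15), (38, 25), (38, 4)}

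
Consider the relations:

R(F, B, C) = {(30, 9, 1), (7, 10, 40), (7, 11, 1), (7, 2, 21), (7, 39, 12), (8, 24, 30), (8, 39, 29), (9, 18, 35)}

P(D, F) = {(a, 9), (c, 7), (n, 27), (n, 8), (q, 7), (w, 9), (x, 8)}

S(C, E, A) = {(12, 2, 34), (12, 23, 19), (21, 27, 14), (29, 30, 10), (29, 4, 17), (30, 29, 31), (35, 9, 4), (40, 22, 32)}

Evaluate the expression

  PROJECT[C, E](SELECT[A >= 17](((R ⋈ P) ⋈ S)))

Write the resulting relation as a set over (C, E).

{(12, 2), (12, 23), (29, 4), (30, 29), (40, 22)}

Natural join on F: {(7, 10, 40, c), (7, 10, 40, q), (7, 11, 1, c), (7, 11, 1, q), (7, 2, 21, c), (7, 2, 21, q), (7, 39, 12, c), (7, 39, 12, q), (8, 24, 30, n), (8, 24, 30, x), (8, 39, 29, n), (8, 39, 29, x), (9, 18, 35, a), (9, 18, 35, w)}
Natural join on C: {(7, 10, 40, c, 22, 32), (7, 10, 40, q, 22, 32), (7, 2, 21, c, 27, 14), (7, 2, 21, q, 27, 14), (7, 39, 12, c, 2, 34), (7, 39, 12, c, 23, 19), (7, 39, 12, q, 2, 34), (7, 39, 12, q, 23, 19), (8, 24, 30, n, 29, 31), (8, 24, 30, x, 29, 31), (8, 39, 29, n, 30, 10), (8, 39, 29, n, 4, 17), (8, 39, 29, x, 30, 10), (8, 39, 29, x, 4, 17), (9, 18, 35, a, 9, 4), (9, 18, 35, w, 9, 4)}
Filtering on A >= 17 leaves {(7, 10, 40, c, 22, 32), (7, 10, 40, q, 22, 32), (7, 39, 12, c, 2, 34), (7, 39, 12, c, 23, 19), (7, 39, 12, q, 2, 34), (7, 39, 12, q, 23, 19), (8, 24, 30, n, 29, 31), (8, 24, 30, x, 29, 31), (8, 39, 29, n, 4, 17), (8, 39, 29, x, 4, 17)}.
π_{C, E} gives {(12, 2), (12, 23), (29, 4), (30, 29), (40, 22)} (5 duplicate(s) eliminated).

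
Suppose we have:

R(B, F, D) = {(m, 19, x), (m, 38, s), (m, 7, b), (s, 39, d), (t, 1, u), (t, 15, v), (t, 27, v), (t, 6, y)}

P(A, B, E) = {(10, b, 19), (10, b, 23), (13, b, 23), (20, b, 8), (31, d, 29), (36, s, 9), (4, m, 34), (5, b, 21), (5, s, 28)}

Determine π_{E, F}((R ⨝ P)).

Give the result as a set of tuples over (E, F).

R ⋈ P (natural join on B): {(m, 19, x, 4, 34), (m, 38, s, 4, 34), (m, 7, b, 4, 34), (s, 39, d, 36, 9), (s, 39, d, 5, 28)}
Keep only column(s) E, F: {(28, 39), (34, 19), (34, 38), (34, 7), (9, 39)}

{(28, 39), (34, 19), (34, 38), (34, 7), (9, 39)}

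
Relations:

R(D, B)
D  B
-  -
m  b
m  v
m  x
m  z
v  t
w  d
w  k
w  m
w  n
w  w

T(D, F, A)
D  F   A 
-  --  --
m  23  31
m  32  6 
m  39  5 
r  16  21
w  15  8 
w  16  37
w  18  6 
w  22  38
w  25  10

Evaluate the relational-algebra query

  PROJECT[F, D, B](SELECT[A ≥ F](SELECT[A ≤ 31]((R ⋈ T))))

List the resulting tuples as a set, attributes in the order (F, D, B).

{(23, m, b), (23, m, v), (23, m, x), (23, m, z)}

Joining R and T on D yields {(m, b, 23, 31), (m, b, 32, 6), (m, b, 39, 5), (m, v, 23, 31), (m, v, 32, 6), (m, v, 39, 5), (m, x, 23, 31), (m, x, 32, 6), (m, x, 39, 5), (m, z, 23, 31), (m, z, 32, 6), (m, z, 39, 5), (w, d, 15, 8), (w, d, 16, 37), (w, d, 18, 6), (w, d, 22, 38), (w, d, 25, 10), (w, k, 15, 8), (w, k, 16, 37), (w, k, 18, 6), (w, k, 22, 38), (w, k, 25, 10), (w, m, 15, 8), (w, m, 16, 37), (w, m, 18, 6), (w, m, 22, 38), (w, m, 25, 10), (w, n, 15, 8), (w, n, 16, 37), (w, n, 18, 6), (w, n, 22, 38), (w, n, 25, 10), (w, w, 15, 8), (w, w, 16, 37), (w, w, 18, 6), (w, w, 22, 38), (w, w, 25, 10)}.
Selection A ≤ 31: {(m, b, 23, 31), (m, b, 32, 6), (m, b, 39, 5), (m, v, 23, 31), (m, v, 32, 6), (m, v, 39, 5), (m, x, 23, 31), (m, x, 32, 6), (m, x, 39, 5), (m, z, 23, 31), (m, z, 32, 6), (m, z, 39, 5), (w, d, 15, 8), (w, d, 18, 6), (w, d, 25, 10), (w, k, 15, 8), (w, k, 18, 6), (w, k, 25, 10), (w, m, 15, 8), (w, m, 18, 6), (w, m, 25, 10), (w, n, 15, 8), (w, n, 18, 6), (w, n, 25, 10), (w, w, 15, 8), (w, w, 18, 6), (w, w, 25, 10)}
Selection A ≥ F: {(m, b, 23, 31), (m, v, 23, 31), (m, x, 23, 31), (m, z, 23, 31)}
π_{F, D, B} gives {(23, m, b), (23, m, v), (23, m, x), (23, m, z)}.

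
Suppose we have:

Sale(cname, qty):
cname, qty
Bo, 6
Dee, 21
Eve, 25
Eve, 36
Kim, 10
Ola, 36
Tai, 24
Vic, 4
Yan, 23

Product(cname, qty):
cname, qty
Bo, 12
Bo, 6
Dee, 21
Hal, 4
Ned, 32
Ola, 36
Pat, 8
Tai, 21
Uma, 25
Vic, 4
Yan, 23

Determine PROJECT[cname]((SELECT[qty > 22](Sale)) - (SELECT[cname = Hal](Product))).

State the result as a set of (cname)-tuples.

{Eve, Ola, Tai, Yan}

σ[qty > 22]: keep tuples satisfying qty > 22 → {(Eve, 25), (Eve, 36), (Ola, 36), (Tai, 24), (Yan, 23)}
σ[cname = Hal]: keep tuples satisfying cname = Hal → {(Hal, 4)}
Taking the difference: {(Eve, 25), (Eve, 36), (Ola, 36), (Tai, 24), (Yan, 23)}
Projecting to cname (1 duplicate(s) eliminated): {Eve, Ola, Tai, Yan}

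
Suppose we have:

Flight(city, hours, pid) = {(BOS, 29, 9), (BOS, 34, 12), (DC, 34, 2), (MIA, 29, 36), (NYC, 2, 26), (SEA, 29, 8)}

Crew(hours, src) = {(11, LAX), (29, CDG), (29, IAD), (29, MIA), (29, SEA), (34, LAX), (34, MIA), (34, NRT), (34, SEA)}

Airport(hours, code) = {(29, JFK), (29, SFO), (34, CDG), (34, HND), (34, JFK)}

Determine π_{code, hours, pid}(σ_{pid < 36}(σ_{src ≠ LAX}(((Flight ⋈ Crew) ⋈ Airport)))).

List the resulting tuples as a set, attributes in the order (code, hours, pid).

Natural join on hours: {(BOS, 29, 9, CDG), (BOS, 29, 9, IAD), (BOS, 29, 9, MIA), (BOS, 29, 9, SEA), (BOS, 34, 12, LAX), (BOS, 34, 12, MIA), (BOS, 34, 12, NRT), (BOS, 34, 12, SEA), (DC, 34, 2, LAX), (DC, 34, 2, MIA), (DC, 34, 2, NRT), (DC, 34, 2, SEA), (MIA, 29, 36, CDG), (MIA, 29, 36, IAD), (MIA, 29, 36, MIA), (MIA, 29, 36, SEA), (SEA, 29, 8, CDG), (SEA, 29, 8, IAD), (SEA, 29, 8, MIA), (SEA, 29, 8, SEA)}
Natural join on hours: {(BOS, 29, 9, CDG, JFK), (BOS, 29, 9, CDG, SFO), (BOS, 29, 9, IAD, JFK), (BOS, 29, 9, IAD, SFO), (BOS, 29, 9, MIA, JFK), (BOS, 29, 9, MIA, SFO), (BOS, 29, 9, SEA, JFK), (BOS, 29, 9, SEA, SFO), (BOS, 34, 12, LAX, CDG), (BOS, 34, 12, LAX, HND), (BOS, 34, 12, LAX, JFK), (BOS, 34, 12, MIA, CDG), (BOS, 34, 12, MIA, HND), (BOS, 34, 12, MIA, JFK), (BOS, 34, 12, NRT, CDG), (BOS, 34, 12, NRT, HND), (BOS, 34, 12, NRT, JFK), (BOS, 34, 12, SEA, CDG), (BOS, 34, 12, SEA, HND), (BOS, 34, 12, SEA, JFK), (DC, 34, 2, LAX, CDG), (DC, 34, 2, LAX, HND), (DC, 34, 2, LAX, JFK), (DC, 34, 2, MIA, CDG), (DC, 34, 2, MIA, HND), (DC, 34, 2, MIA, JFK), (DC, 34, 2, NRT, CDG), (DC, 34, 2, NRT, HND), (DC, 34, 2, NRT, JFK), (DC, 34, 2, SEA, CDG), (DC, 34, 2, SEA, HND), (DC, 34, 2, SEA, JFK), (MIA, 29, 36, CDG, JFK), (MIA, 29, 36, CDG, SFO), (MIA, 29, 36, IAD, JFK), (MIA, 29, 36, IAD, SFO), (MIA, 29, 36, MIA, JFK), (MIA, 29, 36, MIA, SFO), (MIA, 29, 36, SEA, JFK), (MIA, 29, 36, SEA, SFO), (SEA, 29, 8, CDG, JFK), (SEA, 29, 8, CDG, SFO), (SEA, 29, 8, IAD, JFK), (SEA, 29, 8, IAD, SFO), (SEA, 29, 8, MIA, JFK), (SEA, 29, 8, MIA, SFO), (SEA, 29, 8, SEA, JFK), (SEA, 29, 8, SEA, SFO)}
Apply σ_{src ≠ LAX}; surviving tuples: {(BOS, 29, 9, CDG, JFK), (BOS, 29, 9, CDG, SFO), (BOS, 29, 9, IAD, JFK), (BOS, 29, 9, IAD, SFO), (BOS, 29, 9, MIA, JFK), (BOS, 29, 9, MIA, SFO), (BOS, 29, 9, SEA, JFK), (BOS, 29, 9, SEA, SFO), (BOS, 34, 12, MIA, CDG), (BOS, 34, 12, MIA, HND), (BOS, 34, 12, MIA, JFK), (BOS, 34, 12, NRT, CDG), (BOS, 34, 12, NRT, HND), (BOS, 34, 12, NRT, JFK), (BOS, 34, 12, SEA, CDG), (BOS, 34, 12, SEA, HND), (BOS, 34, 12, SEA, JFK), (DC, 34, 2, MIA, CDG), (DC, 34, 2, MIA, HND), (DC, 34, 2, MIA, JFK), (DC, 34, 2, NRT, CDG), (DC, 34, 2, NRT, HND), (DC, 34, 2, NRT, JFK), (DC, 34, 2, SEA, CDG), (DC, 34, 2, SEA, HND), (DC, 34, 2, SEA, JFK), (MIA, 29, 36, CDG, JFK), (MIA, 29, 36, CDG, SFO), (MIA, 29, 36, IAD, JFK), (MIA, 29, 36, IAD, SFO), (MIA, 29, 36, MIA, JFK), (MIA, 29, 36, MIA, SFO), (MIA, 29, 36, SEA, JFK), (MIA, 29, 36, SEA, SFO), (SEA, 29, 8, CDG, JFK), (SEA, 29, 8, CDG, SFO), (SEA, 29, 8, IAD, JFK), (SEA, 29, 8, IAD, SFO), (SEA, 29, 8, MIA, JFK), (SEA, 29, 8, MIA, SFO), (SEA, 29, 8, SEA, JFK), (SEA, 29, 8, SEA, SFO)}
Apply σ_{pid < 36}; surviving tuples: {(BOS, 29, 9, CDG, JFK), (BOS, 29, 9, CDG, SFO), (BOS, 29, 9, IAD, JFK), (BOS, 29, 9, IAD, SFO), (BOS, 29, 9, MIA, JFK), (BOS, 29, 9, MIA, SFO), (BOS, 29, 9, SEA, JFK), (BOS, 29, 9, SEA, SFO), (BOS, 34, 12, MIA, CDG), (BOS, 34, 12, MIA, HND), (BOS, 34, 12, MIA, JFK), (BOS, 34, 12, NRT, CDG), (BOS, 34, 12, NRT, HND), (BOS, 34, 12, NRT, JFK), (BOS, 34, 12, SEA, CDG), (BOS, 34, 12, SEA, HND), (BOS, 34, 12, SEA, JFK), (DC, 34, 2, MIA, CDG), (DC, 34, 2, MIA, HND), (DC, 34, 2, MIA, JFK), (DC, 34, 2, NRT, CDG), (DC, 34, 2, NRT, HND), (DC, 34, 2, NRT, JFK), (DC, 34, 2, SEA, CDG), (DC, 34, 2, SEA, HND), (DC, 34, 2, SEA, JFK), (SEA, 29, 8, CDG, JFK), (SEA, 29, 8, CDG, SFO), (SEA, 29, 8, IAD, JFK), (SEA, 29, 8, IAD, SFO), (SEA, 29, 8, MIA, JFK), (SEA, 29, 8, MIA, SFO), (SEA, 29, 8, SEA, JFK), (SEA, 29, 8, SEA, SFO)}
π_{code, hours, pid} gives {(CDG, 34, 12), (CDG, 34, 2), (HND, 34, 12), (HND, 34, 2), (JFK, 29, 8), (JFK, 29, 9), (JFK, 34, 12), (JFK, 34, 2), (SFO, 29, 8), (SFO, 29, 9)} (24 duplicate(s) eliminated).

{(CDG, 34, 12), (CDG, 34, 2), (HND, 34, 12), (HND, 34, 2), (JFK, 29, 8), (JFK, 29, 9), (JFK, 34, 12), (JFK, 34, 2), (SFO, 29, 8), (SFO, 29, 9)}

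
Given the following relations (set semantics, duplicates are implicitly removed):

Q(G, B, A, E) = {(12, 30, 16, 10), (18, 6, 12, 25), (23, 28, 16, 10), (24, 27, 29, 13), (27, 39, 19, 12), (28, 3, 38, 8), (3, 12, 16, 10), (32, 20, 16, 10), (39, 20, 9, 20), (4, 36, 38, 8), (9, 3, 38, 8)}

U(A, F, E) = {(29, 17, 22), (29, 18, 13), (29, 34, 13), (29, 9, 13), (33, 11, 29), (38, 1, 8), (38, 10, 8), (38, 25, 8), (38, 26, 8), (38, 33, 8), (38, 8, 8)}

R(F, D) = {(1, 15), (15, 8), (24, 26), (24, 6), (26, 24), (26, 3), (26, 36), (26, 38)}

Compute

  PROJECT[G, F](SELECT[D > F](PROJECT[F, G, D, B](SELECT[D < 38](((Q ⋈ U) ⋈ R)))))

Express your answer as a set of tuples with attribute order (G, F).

Joining Q and U on A, E yields {(24, 27, 29, 13, 18), (24, 27, 29, 13, 34), (24, 27, 29, 13, 9), (28, 3, 38, 8, 1), (28, 3, 38, 8, 10), (28, 3, 38, 8, 25), (28, 3, 38, 8, 26), (28, 3, 38, 8, 33), (28, 3, 38, 8, 8), (4, 36, 38, 8, 1), (4, 36, 38, 8, 10), (4, 36, 38, 8, 25), (4, 36, 38, 8, 26), (4, 36, 38, 8, 33), (4, 36, 38, 8, 8), (9, 3, 38, 8, 1), (9, 3, 38, 8, 10), (9, 3, 38, 8, 25), (9, 3, 38, 8, 26), (9, 3, 38, 8, 33), (9, 3, 38, 8, 8)}.
Joining (Q ⋈ U) and R on F yields {(28, 3, 38, 8, 1, 15), (28, 3, 38, 8, 26, 24), (28, 3, 38, 8, 26, 3), (28, 3, 38, 8, 26, 36), (28, 3, 38, 8, 26, 38), (4, 36, 38, 8, 1, 15), (4, 36, 38, 8, 26, 24), (4, 36, 38, 8, 26, 3), (4, 36, 38, 8, 26, 36), (4, 36, 38, 8, 26, 38), (9, 3, 38, 8, 1, 15), (9, 3, 38, 8, 26, 24), (9, 3, 38, 8, 26, 3), (9, 3, 38, 8, 26, 36), (9, 3, 38, 8, 26, 38)}.
Apply σ_{D < 38}; surviving tuples: {(28, 3, 38, 8, 1, 15), (28, 3, 38, 8, 26, 24), (28, 3, 38, 8, 26, 3), (28, 3, 38, 8, 26, 36), (4, 36, 38, 8, 1, 15), (4, 36, 38, 8, 26, 24), (4, 36, 38, 8, 26, 3), (4, 36, 38, 8, 26, 36), (9, 3, 38, 8, 1, 15), (9, 3, 38, 8, 26, 24), (9, 3, 38, 8, 26, 3), (9, 3, 38, 8, 26, 36)}
Keep only column(s) F, G, D, B: {(1, 28, 15, 3), (1, 4, 15, 36), (1, 9, 15, 3), (26, 28, 24, 3), (26, 28, 3, 3), (26, 28, 36, 3), (26, 4, 24, 36), (26, 4, 3, 36), (26, 4, 36, 36), (26, 9, 24, 3), (26, 9, 3, 3), (26, 9, 36, 3)}
Apply σ_{D > F}; surviving tuples: {(1, 28, 15, 3), (1, 4, 15, 36), (1, 9, 15, 3), (26, 28, 36, 3), (26, 4, 36, 36), (26, 9, 36, 3)}
Keep only column(s) G, F: {(28, 1), (28, 26), (4, 1), (4, 26), (9, 1), (9, 26)}

{(28, 1), (28, 26), (4, 1), (4, 26), (9, 1), (9, 26)}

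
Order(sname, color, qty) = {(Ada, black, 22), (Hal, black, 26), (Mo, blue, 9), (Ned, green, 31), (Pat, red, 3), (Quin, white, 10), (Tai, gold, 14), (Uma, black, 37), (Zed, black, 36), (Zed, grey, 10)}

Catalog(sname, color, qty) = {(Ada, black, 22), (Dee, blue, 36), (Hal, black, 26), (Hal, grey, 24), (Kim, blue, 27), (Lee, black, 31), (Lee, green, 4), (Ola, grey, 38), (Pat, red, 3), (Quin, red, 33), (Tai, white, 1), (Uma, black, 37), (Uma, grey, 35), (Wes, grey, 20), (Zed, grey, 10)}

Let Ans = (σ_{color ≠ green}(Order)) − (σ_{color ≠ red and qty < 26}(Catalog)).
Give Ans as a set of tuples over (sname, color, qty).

Selection color ≠ green: {(Ada, black, 22), (Hal, black, 26), (Mo, blue, 9), (Pat, red, 3), (Quin, white, 10), (Tai, gold, 14), (Uma, black, 37), (Zed, black, 36), (Zed, grey, 10)}
Selection color ≠ red and qty < 26: {(Ada, black, 22), (Hal, grey, 24), (Lee, green, 4), (Tai, white, 1), (Wes, grey, 20), (Zed, grey, 10)}
Taking the difference: {(Hal, black, 26), (Mo, blue, 9), (Pat, red, 3), (Quin, white, 10), (Tai, gold, 14), (Uma, black, 37), (Zed, black, 36)}

{(Hal, black, 26), (Mo, blue, 9), (Pat, red, 3), (Quin, white, 10), (Tai, gold, 14), (Uma, black, 37), (Zed, black, 36)}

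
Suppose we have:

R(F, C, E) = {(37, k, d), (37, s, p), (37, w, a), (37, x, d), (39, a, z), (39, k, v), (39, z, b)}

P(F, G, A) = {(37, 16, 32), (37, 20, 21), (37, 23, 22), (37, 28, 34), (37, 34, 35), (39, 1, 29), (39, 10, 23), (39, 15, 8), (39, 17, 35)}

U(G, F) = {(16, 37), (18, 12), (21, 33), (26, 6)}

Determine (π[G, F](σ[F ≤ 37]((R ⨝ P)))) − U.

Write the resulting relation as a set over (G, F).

Joining R and P on F yields {(37, k, d, 16, 32), (37, k, d, 20, 21), (37, k, d, 23, 22), (37, k, d, 28, 34), (37, k, d, 34, 35), (37, s, p, 16, 32), (37, s, p, 20, 21), (37, s, p, 23, 22), (37, s, p, 28, 34), (37, s, p, 34, 35), (37, w, a, 16, 32), (37, w, a, 20, 21), (37, w, a, 23, 22), (37, w, a, 28, 34), (37, w, a, 34, 35), (37, x, d, 16, 32), (37, x, d, 20, 21), (37, x, d, 23, 22), (37, x, d, 28, 34), (37, x, d, 34, 35), (39, a, z, 1, 29), (39, a, z, 10, 23), (39, a, z, 15, 8), (39, a, z, 17, 35), (39, k, v, 1, 29), (39, k, v, 10, 23), (39, k, v, 15, 8), (39, k, v, 17, 35), (39, z, b, 1, 29), (39, z, b, 10, 23), (39, z, b, 15, 8), (39, z, b, 17, 35)}.
σ[F ≤ 37]: keep tuples satisfying F ≤ 37 → {(37, k, d, 16, 32), (37, k, d, 20, 21), (37, k, d, 23, 22), (37, k, d, 28, 34), (37, k, d, 34, 35), (37, s, p, 16, 32), (37, s, p, 20, 21), (37, s, p, 23, 22), (37, s, p, 28, 34), (37, s, p, 34, 35), (37, w, a, 16, 32), (37, w, a, 20, 21), (37, w, a, 23, 22), (37, w, a, 28, 34), (37, w, a, 34, 35), (37, x, d, 16, 32), (37, x, d, 20, 21), (37, x, d, 23, 22), (37, x, d, 28, 34), (37, x, d, 34, 35)}
Projecting to G, F (15 duplicate(s) eliminated): {(16, 37), (20, 37), (23, 37), (28, 37), (34, 37)}
Set difference of the two operands is {(20, 37), (23, 37), (28, 37), (34, 37)}.

{(20, 37), (23, 37), (28, 37), (34, 37)}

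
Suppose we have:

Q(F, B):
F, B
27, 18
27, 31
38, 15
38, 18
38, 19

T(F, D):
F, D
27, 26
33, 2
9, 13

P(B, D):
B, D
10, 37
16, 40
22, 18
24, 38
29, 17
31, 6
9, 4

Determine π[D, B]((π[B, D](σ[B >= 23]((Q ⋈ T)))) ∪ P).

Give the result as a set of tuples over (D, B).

Joining Q and T on F yields {(27, 18, 26), (27, 31, 26)}.
Apply σ_{B >= 23}; surviving tuples: {(27, 31, 26)}
Keep only column(s) B, D: {(31, 26)}
Taking the union: {(10, 37), (16, 40), (22, 18), (24, 38), (29, 17), (31, 26), (31, 6), (9, 4)}
Keep only column(s) D, B: {(17, 29), (18, 22), (26, 31), (37, 10), (38, 24), (4, 9), (40, 16), (6, 31)}

{(17, 29), (18, 22), (26, 31), (37, 10), (38, 24), (4, 9), (40, 16), (6, 31)}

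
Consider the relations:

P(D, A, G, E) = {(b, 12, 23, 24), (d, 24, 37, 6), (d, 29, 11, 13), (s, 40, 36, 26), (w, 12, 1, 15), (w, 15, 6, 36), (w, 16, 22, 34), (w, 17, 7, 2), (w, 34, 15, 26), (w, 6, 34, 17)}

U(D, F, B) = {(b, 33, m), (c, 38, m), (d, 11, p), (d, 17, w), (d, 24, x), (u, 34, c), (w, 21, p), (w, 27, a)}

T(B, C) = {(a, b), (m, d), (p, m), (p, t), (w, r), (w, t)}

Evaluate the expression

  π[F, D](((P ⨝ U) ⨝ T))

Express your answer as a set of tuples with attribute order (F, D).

{(11, d), (17, d), (21, w), (27, w), (33, b)}

Joining P and U on D yields {(b, 12, 23, 24, 33, m), (d, 24, 37, 6, 11, p), (d, 24, 37, 6, 17, w), (d, 24, 37, 6, 24, x), (d, 29, 11, 13, 11, p), (d, 29, 11, 13, 17, w), (d, 29, 11, 13, 24, x), (w, 12, 1, 15, 21, p), (w, 12, 1, 15, 27, a), (w, 15, 6, 36, 21, p), (w, 15, 6, 36, 27, a), (w, 16, 22, 34, 21, p), (w, 16, 22, 34, 27, a), (w, 17, 7, 2, 21, p), (w, 17, 7, 2, 27, a), (w, 34, 15, 26, 21, p), (w, 34, 15, 26, 27, a), (w, 6, 34, 17, 21, p), (w, 6, 34, 17, 27, a)}.
Joining (P ⨝ U) and T on B yields {(b, 12, 23, 24, 33, m, d), (d, 24, 37, 6, 11, p, m), (d, 24, 37, 6, 11, p, t), (d, 24, 37, 6, 17, w, r), (d, 24, 37, 6, 17, w, t), (d, 29, 11, 13, 11, p, m), (d, 29, 11, 13, 11, p, t), (d, 29, 11, 13, 17, w, r), (d, 29, 11, 13, 17, w, t), (w, 12, 1, 15, 21, p, m), (w, 12, 1, 15, 21, p, t), (w, 12, 1, 15, 27, a, b), (w, 15, 6, 36, 21, p, m), (w, 15, 6, 36, 21, p, t), (w, 15, 6, 36, 27, a, b), (w, 16, 22, 34, 21, p, m), (w, 16, 22, 34, 21, p, t), (w, 16, 22, 34, 27, a, b), (w, 17, 7, 2, 21, p, m), (w, 17, 7, 2, 21, p, t), (w, 17, 7, 2, 27, a, b), (w, 34, 15, 26, 21, p, m), (w, 34, 15, 26, 21, p, t), (w, 34, 15, 26, 27, a, b), (w, 6, 34, 17, 21, p, m), (w, 6, 34, 17, 21, p, t), (w, 6, 34, 17, 27, a, b)}.
π[F, D]: project onto (F, D) (22 duplicate(s) eliminated) → {(11, d), (17, d), (21, w), (27, w), (33, b)}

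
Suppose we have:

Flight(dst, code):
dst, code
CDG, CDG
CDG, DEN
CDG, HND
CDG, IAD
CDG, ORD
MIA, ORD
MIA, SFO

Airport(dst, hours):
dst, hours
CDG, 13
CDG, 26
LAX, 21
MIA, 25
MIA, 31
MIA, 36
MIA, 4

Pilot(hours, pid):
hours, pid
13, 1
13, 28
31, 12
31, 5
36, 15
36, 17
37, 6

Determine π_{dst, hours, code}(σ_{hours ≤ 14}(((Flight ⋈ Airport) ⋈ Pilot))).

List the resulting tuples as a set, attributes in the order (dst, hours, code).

{(CDG, 13, CDG), (CDG, 13, DEN), (CDG, 13, HND), (CDG, 13, IAD), (CDG, 13, ORD)}

Joining Flight and Airport on dst yields {(CDG, CDG, 13), (CDG, CDG, 26), (CDG, DEN, 13), (CDG, DEN, 26), (CDG, HND, 13), (CDG, HND, 26), (CDG, IAD, 13), (CDG, IAD, 26), (CDG, ORD, 13), (CDG, ORD, 26), (MIA, ORD, 25), (MIA, ORD, 31), (MIA, ORD, 36), (MIA, ORD, 4), (MIA, SFO, 25), (MIA, SFO, 31), (MIA, SFO, 36), (MIA, SFO, 4)}.
Joining (Flight ⋈ Airport) and Pilot on hours yields {(CDG, CDG, 13, 1), (CDG, CDG, 13, 28), (CDG, DEN, 13, 1), (CDG, DEN, 13, 28), (CDG, HND, 13, 1), (CDG, HND, 13, 28), (CDG, IAD, 13, 1), (CDG, IAD, 13, 28), (CDG, ORD, 13, 1), (CDG, ORD, 13, 28), (MIA, ORD, 31, 12), (MIA, ORD, 31, 5), (MIA, ORD, 36, 15), (MIA, ORD, 36, 17), (MIA, SFO, 31, 12), (MIA, SFO, 31, 5), (MIA, SFO, 36, 15), (MIA, SFO, 36, 17)}.
σ[hours ≤ 14]: keep tuples satisfying hours ≤ 14 → {(CDG, CDG, 13, 1), (CDG, CDG, 13, 28), (CDG, DEN, 13, 1), (CDG, DEN, 13, 28), (CDG, HND, 13, 1), (CDG, HND, 13, 28), (CDG, IAD, 13, 1), (CDG, IAD, 13, 28), (CDG, ORD, 13, 1), (CDG, ORD, 13, 28)}
Projecting to dst, hours, code (5 duplicate(s) eliminated): {(CDG, 13, CDG), (CDG, 13, DEN), (CDG, 13, HND), (CDG, 13, IAD), (CDG, 13, ORD)}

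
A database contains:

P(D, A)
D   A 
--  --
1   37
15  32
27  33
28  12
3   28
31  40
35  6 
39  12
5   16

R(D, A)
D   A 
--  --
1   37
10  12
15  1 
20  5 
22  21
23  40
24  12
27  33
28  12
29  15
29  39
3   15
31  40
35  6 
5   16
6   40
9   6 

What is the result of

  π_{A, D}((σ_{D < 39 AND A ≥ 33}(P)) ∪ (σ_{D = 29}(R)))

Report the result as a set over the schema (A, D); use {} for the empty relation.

{(15, 29), (33, 27), (37, 1), (39, 29), (40, 31)}

σ[D < 39 AND A ≥ 33]: keep tuples satisfying D < 39 AND A ≥ 33 → {(1, 37), (27, 33), (31, 40)}
σ[D = 29]: keep tuples satisfying D = 29 → {(29, 15), (29, 39)}
Set union of the two operands is {(1, 37), (27, 33), (29, 15), (29, 39), (31, 40)}.
Projecting to A, D: {(15, 29), (33, 27), (37, 1), (39, 29), (40, 31)}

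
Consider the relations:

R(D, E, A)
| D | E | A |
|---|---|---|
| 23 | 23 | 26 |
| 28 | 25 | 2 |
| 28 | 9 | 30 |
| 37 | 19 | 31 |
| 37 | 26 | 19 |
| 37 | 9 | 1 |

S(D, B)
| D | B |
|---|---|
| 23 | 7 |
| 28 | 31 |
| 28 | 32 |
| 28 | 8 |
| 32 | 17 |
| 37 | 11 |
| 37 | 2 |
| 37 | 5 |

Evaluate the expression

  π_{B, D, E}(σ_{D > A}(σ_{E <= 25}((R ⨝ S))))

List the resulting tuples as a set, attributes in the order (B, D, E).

{(11, 37, 19), (11, 37, 9), (2, 37, 19), (2, 37, 9), (31, 28, 25), (32, 28, 25), (5, 37, 19), (5, 37, 9), (8, 28, 25)}

Joining R and S on D yields {(23, 23, 26, 7), (28, 25, 2, 31), (28, 25, 2, 32), (28, 25, 2, 8), (28, 9, 30, 31), (28, 9, 30, 32), (28, 9, 30, 8), (37, 19, 31, 11), (37, 19, 31, 2), (37, 19, 31, 5), (37, 26, 19, 11), (37, 26, 19, 2), (37, 26, 19, 5), (37, 9, 1, 11), (37, 9, 1, 2), (37, 9, 1, 5)}.
Apply σ_{E <= 25}; surviving tuples: {(23, 23, 26, 7), (28, 25, 2, 31), (28, 25, 2, 32), (28, 25, 2, 8), (28, 9, 30, 31), (28, 9, 30, 32), (28, 9, 30, 8), (37, 19, 31, 11), (37, 19, 31, 2), (37, 19, 31, 5), (37, 9, 1, 11), (37, 9, 1, 2), (37, 9, 1, 5)}
Apply σ_{D > A}; surviving tuples: {(28, 25, 2, 31), (28, 25, 2, 32), (28, 25, 2, 8), (37, 19, 31, 11), (37, 19, 31, 2), (37, 19, 31, 5), (37, 9, 1, 11), (37, 9, 1, 2), (37, 9, 1, 5)}
π_{B, D, E} gives {(11, 37, 19), (11, 37, 9), (2, 37, 19), (2, 37, 9), (31, 28, 25), (32, 28, 25), (5, 37, 19), (5, 37, 9), (8, 28, 25)}.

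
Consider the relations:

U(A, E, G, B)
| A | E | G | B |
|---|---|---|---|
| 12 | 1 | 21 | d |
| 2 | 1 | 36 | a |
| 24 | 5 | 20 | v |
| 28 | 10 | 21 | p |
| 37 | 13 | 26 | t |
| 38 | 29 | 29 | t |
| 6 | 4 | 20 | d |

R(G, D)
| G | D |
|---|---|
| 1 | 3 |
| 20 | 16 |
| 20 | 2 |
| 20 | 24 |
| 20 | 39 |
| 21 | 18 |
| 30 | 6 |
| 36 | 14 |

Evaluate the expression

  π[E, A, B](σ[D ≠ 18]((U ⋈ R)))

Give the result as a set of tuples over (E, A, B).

{(1, 2, a), (4, 6, d), (5, 24, v)}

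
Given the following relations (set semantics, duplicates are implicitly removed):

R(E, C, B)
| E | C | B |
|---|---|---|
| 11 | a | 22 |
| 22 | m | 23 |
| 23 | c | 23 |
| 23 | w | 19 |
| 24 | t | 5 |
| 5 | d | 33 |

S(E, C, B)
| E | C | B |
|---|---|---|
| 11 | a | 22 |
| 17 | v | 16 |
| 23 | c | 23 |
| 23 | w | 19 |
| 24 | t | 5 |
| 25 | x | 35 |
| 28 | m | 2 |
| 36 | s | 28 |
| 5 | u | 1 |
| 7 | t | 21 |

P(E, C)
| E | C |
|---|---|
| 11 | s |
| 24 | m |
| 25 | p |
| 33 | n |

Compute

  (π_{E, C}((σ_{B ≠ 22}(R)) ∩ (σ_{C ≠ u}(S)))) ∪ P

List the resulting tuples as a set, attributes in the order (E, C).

Selection B ≠ 22: {(22, m, 23), (23, c, 23), (23, w, 19), (24, t, 5), (5, d, 33)}
Selection C ≠ u: {(11, a, 22), (17, v, 16), (23, c, 23), (23, w, 19), (24, t, 5), (25, x, 35), (28, m, 2), (36, s, 28), (7, t, 21)}
Set intersection of the two operands is {(23, c, 23), (23, w, 19), (24, t, 5)}.
Keep only column(s) E, C: {(23, c), (23, w), (24, t)}
Set union of the two operands is {(11, s), (23, c), (23, w), (24, m), (24, t), (25, p), (33, n)}.

{(11, s), (23, c), (23, w), (24, m), (24, t), (25, p), (33, n)}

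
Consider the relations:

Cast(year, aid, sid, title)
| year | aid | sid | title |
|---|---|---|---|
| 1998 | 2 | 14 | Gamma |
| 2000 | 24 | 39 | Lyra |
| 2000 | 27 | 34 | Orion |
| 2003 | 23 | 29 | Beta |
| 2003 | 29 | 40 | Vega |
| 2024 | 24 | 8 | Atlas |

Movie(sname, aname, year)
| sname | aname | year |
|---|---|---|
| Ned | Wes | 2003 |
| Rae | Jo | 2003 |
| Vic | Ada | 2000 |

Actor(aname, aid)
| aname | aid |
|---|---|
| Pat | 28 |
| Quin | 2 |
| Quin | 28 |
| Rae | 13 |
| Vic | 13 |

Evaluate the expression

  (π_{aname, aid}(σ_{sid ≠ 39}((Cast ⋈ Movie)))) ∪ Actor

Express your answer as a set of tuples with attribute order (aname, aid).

{(Ada, 27), (Jo, 23), (Jo, 29), (Pat, 28), (Quin, 2), (Quin, 28), (Rae, 13), (Vic, 13), (Wes, 23), (Wes, 29)}

Cast ⋈ Movie (natural join on year): {(2000, 24, 39, Lyra, Vic, Ada), (2000, 27, 34, Orion, Vic, Ada), (2003, 23, 29, Beta, Ned, Wes), (2003, 23, 29, Beta, Rae, Jo), (2003, 29, 40, Vega, Ned, Wes), (2003, 29, 40, Vega, Rae, Jo)}
Filtering on sid ≠ 39 leaves {(2000, 27, 34, Orion, Vic, Ada), (2003, 23, 29, Beta, Ned, Wes), (2003, 23, 29, Beta, Rae, Jo), (2003, 29, 40, Vega, Ned, Wes), (2003, 29, 40, Vega, Rae, Jo)}.
π_{aname, aid} gives {(Ada, 27), (Jo, 23), (Jo, 29), (Wes, 23), (Wes, 29)}.
Union: {(Ada, 27), (Jo, 23), (Jo, 29), (Wes, 23), (Wes, 29)} with {(Pat, 28), (Quin, 2), (Quin, 28), (Rae, 13), (Vic, 13)} → {(Ada, 27), (Jo, 23), (Jo, 29), (Pat, 28), (Quin, 2), (Quin, 28), (Rae, 13), (Vic, 13), (Wes, 23), (Wes, 29)}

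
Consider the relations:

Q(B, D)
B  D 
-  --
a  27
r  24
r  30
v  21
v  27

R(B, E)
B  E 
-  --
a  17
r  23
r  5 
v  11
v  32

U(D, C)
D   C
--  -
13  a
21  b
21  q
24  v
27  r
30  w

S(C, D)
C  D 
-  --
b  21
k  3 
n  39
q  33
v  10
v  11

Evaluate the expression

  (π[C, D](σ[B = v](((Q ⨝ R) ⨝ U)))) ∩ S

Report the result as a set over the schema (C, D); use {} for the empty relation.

{(b, 21)}

Natural join on B: {(a, 27, 17), (r, 24, 23), (r, 24, 5), (r, 30, 23), (r, 30, 5), (v, 21, 11), (v, 21, 32), (v, 27, 11), (v, 27, 32)}
Natural join on D: {(a, 27, 17, r), (r, 24, 23, v), (r, 24, 5, v), (r, 30, 23, w), (r, 30, 5, w), (v, 21, 11, b), (v, 21, 11, q), (v, 21, 32, b), (v, 21, 32, q), (v, 27, 11, r), (v, 27, 32, r)}
Selection B = v: {(v, 21, 11, b), (v, 21, 11, q), (v, 21, 32, b), (v, 21, 32, q), (v, 27, 11, r), (v, 27, 32, r)}
π_{C, D} gives {(b, 21), (q, 21), (r, 27)} (3 duplicate(s) eliminated).
Intersection: {(b, 21), (q, 21), (r, 27)} with {(b, 21), (k, 3), (n, 39), (q, 33), (v, 10), (v, 11)} → {(b, 21)}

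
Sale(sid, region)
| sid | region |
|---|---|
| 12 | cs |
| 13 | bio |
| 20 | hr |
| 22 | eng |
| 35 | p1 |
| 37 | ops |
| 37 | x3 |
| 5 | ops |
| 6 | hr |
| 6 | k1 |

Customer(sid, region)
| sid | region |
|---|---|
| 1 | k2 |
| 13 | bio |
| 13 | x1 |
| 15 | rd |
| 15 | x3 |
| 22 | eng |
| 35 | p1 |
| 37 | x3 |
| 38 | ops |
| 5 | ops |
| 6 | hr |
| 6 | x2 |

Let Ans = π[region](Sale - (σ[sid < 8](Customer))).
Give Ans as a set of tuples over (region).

{bio, cs, eng, hr, k1, ops, p1, x3}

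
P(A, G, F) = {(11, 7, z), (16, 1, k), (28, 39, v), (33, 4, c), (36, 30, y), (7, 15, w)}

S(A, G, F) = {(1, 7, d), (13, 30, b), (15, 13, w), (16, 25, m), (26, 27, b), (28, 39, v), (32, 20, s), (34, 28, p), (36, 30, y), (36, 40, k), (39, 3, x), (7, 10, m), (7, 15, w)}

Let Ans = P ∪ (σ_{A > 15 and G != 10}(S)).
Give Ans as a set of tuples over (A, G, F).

{(11, 7, z), (16, 1, k), (16, 25, m), (26, 27, b), (28, 39, v), (32, 20, s), (33, 4, c), (34, 28, p), (36, 30, y), (36, 40, k), (39, 3, x), (7, 15, w)}

Selection A > 15 and G != 10: {(16, 25, m), (26, 27, b), (28, 39, v), (32, 20, s), (34, 28, p), (36, 30, y), (36, 40, k), (39, 3, x)}
Set union of the two operands is {(11, 7, z), (16, 1, k), (16, 25, m), (26, 27, b), (28, 39, v), (32, 20, s), (33, 4, c), (34, 28, p), (36, 30, y), (36, 40, k), (39, 3, x), (7, 15, w)}.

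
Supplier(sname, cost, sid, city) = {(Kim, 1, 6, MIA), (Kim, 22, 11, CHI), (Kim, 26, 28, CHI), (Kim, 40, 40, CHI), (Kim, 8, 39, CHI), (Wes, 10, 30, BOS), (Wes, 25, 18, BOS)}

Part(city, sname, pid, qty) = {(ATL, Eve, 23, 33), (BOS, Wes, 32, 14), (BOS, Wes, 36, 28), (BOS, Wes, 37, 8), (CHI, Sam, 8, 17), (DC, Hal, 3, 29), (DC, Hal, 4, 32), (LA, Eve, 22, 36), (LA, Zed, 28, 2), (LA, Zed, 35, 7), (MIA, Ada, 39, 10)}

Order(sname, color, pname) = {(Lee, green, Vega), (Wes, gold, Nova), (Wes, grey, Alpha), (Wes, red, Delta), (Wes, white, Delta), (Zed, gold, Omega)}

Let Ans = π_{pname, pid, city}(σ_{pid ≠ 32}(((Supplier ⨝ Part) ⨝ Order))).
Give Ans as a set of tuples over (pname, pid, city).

{(Alpha, 36, BOS), (Alpha, 37, BOS), (Delta, 36, BOS), (Delta, 37, BOS), (Nova, 36, BOS), (Nova, 37, BOS)}

Joining Supplier and Part on sname, city yields {(Wes, 10, 30, BOS, 32, 14), (Wes, 10, 30, BOS, 36, 28), (Wes, 10, 30, BOS, 37, 8), (Wes, 25, 18, BOS, 32, 14), (Wes, 25, 18, BOS, 36, 28), (Wes, 25, 18, BOS, 37, 8)}.
Joining (Supplier ⨝ Part) and Order on sname yields {(Wes, 10, 30, BOS, 32, 14, gold, Nova), (Wes, 10, 30, BOS, 32, 14, grey, Alpha), (Wes, 10, 30, BOS, 32, 14, red, Delta), (Wes, 10, 30, BOS, 32, 14, white, Delta), (Wes, 10, 30, BOS, 36, 28, gold, Nova), (Wes, 10, 30, BOS, 36, 28, grey, Alpha), (Wes, 10, 30, BOS, 36, 28, red, Delta), (Wes, 10, 30, BOS, 36, 28, white, Delta), (Wes, 10, 30, BOS, 37, 8, gold, Nova), (Wes, 10, 30, BOS, 37, 8, grey, Alpha), (Wes, 10, 30, BOS, 37, 8, red, Delta), (Wes, 10, 30, BOS, 37, 8, white, Delta), (Wes, 25, 18, BOS, 32, 14, gold, Nova), (Wes, 25, 18, BOS, 32, 14, grey, Alpha), (Wes, 25, 18, BOS, 32, 14, red, Delta), (Wes, 25, 18, BOS, 32, 14, white, Delta), (Wes, 25, 18, BOS, 36, 28, gold, Nova), (Wes, 25, 18, BOS, 36, 28, grey, Alpha), (Wes, 25, 18, BOS, 36, 28, red, Delta), (Wes, 25, 18, BOS, 36, 28, white, Delta), (Wes, 25, 18, BOS, 37, 8, gold, Nova), (Wes, 25, 18, BOS, 37, 8, grey, Alpha), (Wes, 25, 18, BOS, 37, 8, red, Delta), (Wes, 25, 18, BOS, 37, 8, white, Delta)}.
Selection pid ≠ 32: {(Wes, 10, 30, BOS, 36, 28, gold, Nova), (Wes, 10, 30, BOS, 36, 28, grey, Alpha), (Wes, 10, 30, BOS, 36, 28, red, Delta), (Wes, 10, 30, BOS, 36, 28, white, Delta), (Wes, 10, 30, BOS, 37, 8, gold, Nova), (Wes, 10, 30, BOS, 37, 8, grey, Alpha), (Wes, 10, 30, BOS, 37, 8, red, Delta), (Wes, 10, 30, BOS, 37, 8, white, Delta), (Wes, 25, 18, BOS, 36, 28, gold, Nova), (Wes, 25, 18, BOS, 36, 28, grey, Alpha), (Wes, 25, 18, BOS, 36, 28, red, Delta), (Wes, 25, 18, BOS, 36, 28, white, Delta), (Wes, 25, 18, BOS, 37, 8, gold, Nova), (Wes, 25, 18, BOS, 37, 8, grey, Alpha), (Wes, 25, 18, BOS, 37, 8, red, Delta), (Wes, 25, 18, BOS, 37, 8, white, Delta)}
π_{pname, pid, city} gives {(Alpha, 36, BOS), (Alpha, 37, BOS), (Delta, 36, BOS), (Delta, 37, BOS), (Nova, 36, BOS), (Nova, 37, BOS)} (10 duplicate(s) eliminated).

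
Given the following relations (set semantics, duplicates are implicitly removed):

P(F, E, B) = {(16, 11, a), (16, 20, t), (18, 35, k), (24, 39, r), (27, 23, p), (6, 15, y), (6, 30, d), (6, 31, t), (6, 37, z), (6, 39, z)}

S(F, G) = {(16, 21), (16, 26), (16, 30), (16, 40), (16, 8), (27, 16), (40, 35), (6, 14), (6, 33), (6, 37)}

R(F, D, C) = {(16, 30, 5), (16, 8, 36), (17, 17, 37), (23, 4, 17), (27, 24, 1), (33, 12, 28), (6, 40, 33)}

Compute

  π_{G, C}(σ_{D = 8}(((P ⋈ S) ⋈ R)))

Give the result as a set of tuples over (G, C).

Joining P and S on F yields {(16, 11, a, 21), (16, 11, a, 26), (16, 11, a, 30), (16, 11, a, 40), (16, 11, a, 8), (16, 20, t, 21), (16, 20, t, 26), (16, 20, t, 30), (16, 20, t, 40), (16, 20, t, 8), (27, 23, p, 16), (6, 15, y, 14), (6, 15, y, 33), (6, 15, y, 37), (6, 30, d, 14), (6, 30, d, 33), (6, 30, d, 37), (6, 31, t, 14), (6, 31, t, 33), (6, 31, t, 37), (6, 37, z, 14), (6, 37, z, 33), (6, 37, z, 37), (6, 39, z, 14), (6, 39, z, 33), (6, 39, z, 37)}.
Joining (P ⋈ S) and R on F yields {(16, 11, a, 21, 30, 5), (16, 11, a, 21, 8, 36), (16, 11, a, 26, 30, 5), (16, 11, a, 26, 8, 36), (16, 11, a, 30, 30, 5), (16, 11, a, 30, 8, 36), (16, 11, a, 40, 30, 5), (16, 11, a, 40, 8, 36), (16, 11, a, 8, 30, 5), (16, 11, a, 8, 8, 36), (16, 20, t, 21, 30, 5), (16, 20, t, 21, 8, 36), (16, 20, t, 26, 30, 5), (16, 20, t, 26, 8, 36), (16, 20, t, 30, 30, 5), (16, 20, t, 30, 8, 36), (16, 20, t, 40, 30, 5), (16, 20, t, 40, 8, 36), (16, 20, t, 8, 30, 5), (16, 20, t, 8, 8, 36), (27, 23, p, 16, 24, 1), (6, 15, y, 14, 40, 33), (6, 15, y, 33, 40, 33), (6, 15, y, 37, 40, 33), (6, 30, d, 14, 40, 33), (6, 30, d, 33, 40, 33), (6, 30, d, 37, 40, 33), (6, 31, t, 14, 40, 33), (6, 31, t, 33, 40, 33), (6, 31, t, 37, 40, 33), (6, 37, z, 14, 40, 33), (6, 37, z, 33, 40, 33), (6, 37, z, 37, 40, 33), (6, 39, z, 14, 40, 33), (6, 39, z, 33, 40, 33), (6, 39, z, 37, 40, 33)}.
Selection D = 8: {(16, 11, a, 21, 8, 36), (16, 11, a, 26, 8, 36), (16, 11, a, 30, 8, 36), (16, 11, a, 40, 8, 36), (16, 11, a, 8, 8, 36), (16, 20, t, 21, 8, 36), (16, 20, t, 26, 8, 36), (16, 20, t, 30, 8, 36), (16, 20, t, 40, 8, 36), (16, 20, t, 8, 8, 36)}
π[G, C]: project onto (G, C) (5 duplicate(s) eliminated) → {(21, 36), (26, 36), (30, 36), (40, 36), (8, 36)}

{(21, 36), (26, 36), (30, 36), (40, 36), (8, 36)}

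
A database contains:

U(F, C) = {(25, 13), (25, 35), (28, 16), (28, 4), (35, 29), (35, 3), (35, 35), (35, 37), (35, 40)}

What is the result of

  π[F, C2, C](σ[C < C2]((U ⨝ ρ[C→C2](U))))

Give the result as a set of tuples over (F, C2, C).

{(25, 35, 13), (28, 16, 4), (35, 29, 3), (35, 35, 29), (35, 35, 3), (35, 37, 29), (35, 37, 3), (35, 37, 35), (35, 40, 29), (35, 40, 3), (35, 40, 35), (35, 40, 37)}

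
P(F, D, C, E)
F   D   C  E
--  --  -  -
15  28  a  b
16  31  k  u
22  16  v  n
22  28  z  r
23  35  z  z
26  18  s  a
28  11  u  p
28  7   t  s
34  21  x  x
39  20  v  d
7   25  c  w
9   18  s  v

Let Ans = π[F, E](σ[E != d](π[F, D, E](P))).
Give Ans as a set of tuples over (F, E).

Keep only column(s) F, D, E: {(15, 28, b), (16, 31, u), (22, 16, n), (22, 28, r), (23, 35, z), (26, 18, a), (28, 11, p), (28, 7, s), (34, 21, x), (39, 20, d), (7, 25, w), (9, 18, v)}
Selection E != d: {(15, 28, b), (16, 31, u), (22, 16, n), (22, 28, r), (23, 35, z), (26, 18, a), (28, 11, p), (28, 7, s), (34, 21, x), (7, 25, w), (9, 18, v)}
Keep only column(s) F, E: {(15, b), (16, u), (22, n), (22, r), (23, z), (26, a), (28, p), (28, s), (34, x), (7, w), (9, v)}

{(15, b), (16, u), (22, n), (22, r), (23, z), (26, a), (28, p), (28, s), (34, x), (7, w), (9, v)}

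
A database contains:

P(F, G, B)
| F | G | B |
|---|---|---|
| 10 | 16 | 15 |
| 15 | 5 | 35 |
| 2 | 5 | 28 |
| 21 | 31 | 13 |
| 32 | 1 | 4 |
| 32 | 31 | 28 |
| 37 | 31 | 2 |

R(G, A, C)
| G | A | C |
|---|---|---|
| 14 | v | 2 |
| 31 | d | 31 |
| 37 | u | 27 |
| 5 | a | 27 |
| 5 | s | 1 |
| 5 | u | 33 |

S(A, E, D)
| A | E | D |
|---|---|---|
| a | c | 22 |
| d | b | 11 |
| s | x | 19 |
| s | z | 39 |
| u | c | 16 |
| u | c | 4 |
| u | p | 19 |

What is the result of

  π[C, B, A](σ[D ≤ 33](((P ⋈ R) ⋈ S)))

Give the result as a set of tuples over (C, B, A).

Natural join on G: {(15, 5, 35, a, 27), (15, 5, 35, s, 1), (15, 5, 35, u, 33), (2, 5, 28, a, 27), (2, 5, 28, s, 1), (2, 5, 28, u, 33), (21, 31, 13, d, 31), (32, 31, 28, d, 31), (37, 31, 2, d, 31)}
Natural join on A: {(15, 5, 35, a, 27, c, 22), (15, 5, 35, s, 1, x, 19), (15, 5, 35, s, 1, z, 39), (15, 5, 35, u, 33, c, 16), (15, 5, 35, u, 33, c, 4), (15, 5, 35, u, 33, p, 19), (2, 5, 28, a, 27, c, 22), (2, 5, 28, s, 1, x, 19), (2, 5, 28, s, 1, z, 39), (2, 5, 28, u, 33, c, 16), (2, 5, 28, u, 33, c, 4), (2, 5, 28, u, 33, p, 19), (21, 31, 13, d, 31, b, 11), (32, 31, 28, d, 31, b, 11), (37, 31, 2, d, 31, b, 11)}
Apply σ_{D ≤ 33}; surviving tuples: {(15, 5, 35, a, 27, c, 22), (15, 5, 35, s, 1, x, 19), (15, 5, 35, u, 33, c, 16), (15, 5, 35, u, 33, c, 4), (15, 5, 35, u, 33, p, 19), (2, 5, 28, a, 27, c, 22), (2, 5, 28, s, 1, x, 19), (2, 5, 28, u, 33, c, 16), (2, 5, 28, u, 33, c, 4), (2, 5, 28, u, 33, p, 19), (21, 31, 13, d, 31, b, 11), (32, 31, 28, d, 31, b, 11), (37, 31, 2, d, 31, b, 11)}
π_{C, B, A} gives {(1, 28, s), (1, 35, s), (27, 28, a), (27, 35, a), (31, 13, d), (31, 2, d), (31, 28, d), (33, 28, u), (33, 35, u)} (4 duplicate(s) eliminated).

{(1, 28, s), (1, 35, s), (27, 28, a), (27, 35, a), (31, 13, d), (31, 2, d), (31, 28, d), (33, 28, u), (33, 35, u)}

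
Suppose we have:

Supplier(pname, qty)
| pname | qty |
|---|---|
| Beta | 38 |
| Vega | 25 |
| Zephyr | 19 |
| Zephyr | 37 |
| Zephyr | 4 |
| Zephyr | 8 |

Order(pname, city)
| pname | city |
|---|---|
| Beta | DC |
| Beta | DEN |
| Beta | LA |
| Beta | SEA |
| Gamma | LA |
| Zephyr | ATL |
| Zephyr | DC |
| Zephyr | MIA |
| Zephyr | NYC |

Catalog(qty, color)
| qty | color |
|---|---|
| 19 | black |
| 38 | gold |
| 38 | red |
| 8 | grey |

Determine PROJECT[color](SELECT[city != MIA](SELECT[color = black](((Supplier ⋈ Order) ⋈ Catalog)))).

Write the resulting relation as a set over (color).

{black}

Natural join on pname: {(Beta, 38, DC), (Beta, 38, DEN), (Beta, 38, LA), (Beta, 38, SEA), (Zephyr, 19, ATL), (Zephyr, 19, DC), (Zephyr, 19, MIA), (Zephyr, 19, NYC), (Zephyr, 37, ATL), (Zephyr, 37, DC), (Zephyr, 37, MIA), (Zephyr, 37, NYC), (Zephyr, 4, ATL), (Zephyr, 4, DC), (Zephyr, 4, MIA), (Zephyr, 4, NYC), (Zephyr, 8, ATL), (Zephyr, 8, DC), (Zephyr, 8, MIA), (Zephyr, 8, NYC)}
Natural join on qty: {(Beta, 38, DC, gold), (Beta, 38, DC, red), (Beta, 38, DEN, gold), (Beta, 38, DEN, red), (Beta, 38, LA, gold), (Beta, 38, LA, red), (Beta, 38, SEA, gold), (Beta, 38, SEA, red), (Zephyr, 19, ATL, black), (Zephyr, 19, DC, black), (Zephyr, 19, MIA, black), (Zephyr, 19, NYC, black), (Zephyr, 8, ATL, grey), (Zephyr, 8, DC, grey), (Zephyr, 8, MIA, grey), (Zephyr, 8, NYC, grey)}
Apply σ_{color = black}; surviving tuples: {(Zephyr, 19, ATL, black), (Zephyr, 19, DC, black), (Zephyr, 19, MIA, black), (Zephyr, 19, NYC, black)}
Apply σ_{city != MIA}; surviving tuples: {(Zephyr, 19, ATL, black), (Zephyr, 19, DC, black), (Zephyr, 19, NYC, black)}
Projecting to color (2 duplicate(s) eliminated): {black}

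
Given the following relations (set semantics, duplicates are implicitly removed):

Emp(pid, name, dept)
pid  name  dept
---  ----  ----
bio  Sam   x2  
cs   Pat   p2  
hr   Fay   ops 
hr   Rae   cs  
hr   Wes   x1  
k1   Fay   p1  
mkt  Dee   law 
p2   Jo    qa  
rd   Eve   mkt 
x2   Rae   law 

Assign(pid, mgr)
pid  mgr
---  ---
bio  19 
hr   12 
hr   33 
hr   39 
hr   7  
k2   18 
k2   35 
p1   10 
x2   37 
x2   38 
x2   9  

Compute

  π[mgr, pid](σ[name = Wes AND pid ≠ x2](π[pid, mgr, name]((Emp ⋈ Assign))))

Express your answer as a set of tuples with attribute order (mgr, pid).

{(12, hr), (33, hr), (39, hr), (7, hr)}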